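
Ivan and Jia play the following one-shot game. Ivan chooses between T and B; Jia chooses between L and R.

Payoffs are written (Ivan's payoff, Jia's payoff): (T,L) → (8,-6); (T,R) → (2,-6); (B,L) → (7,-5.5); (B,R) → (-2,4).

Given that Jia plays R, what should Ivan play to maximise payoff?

T

Against R, Ivan earns 2 from T and -2 from B.
So T is the best response.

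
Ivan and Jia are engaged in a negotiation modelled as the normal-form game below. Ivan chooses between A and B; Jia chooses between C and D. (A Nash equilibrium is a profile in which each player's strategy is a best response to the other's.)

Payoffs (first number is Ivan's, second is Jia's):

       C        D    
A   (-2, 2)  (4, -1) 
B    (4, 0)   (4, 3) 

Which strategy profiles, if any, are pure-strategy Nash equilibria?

(B, D)

(A, C): Ivan prefers B (4 > -2) — not an equilibrium.
(A, D): Jia prefers C (2 > -1) — not an equilibrium.
(B, C): Jia prefers D (3 > 0) — not an equilibrium.
(B, D): Ivan gets 4 ≥ 4 from A, and Jia gets 3 ≥ 0 from C — Nash equilibrium.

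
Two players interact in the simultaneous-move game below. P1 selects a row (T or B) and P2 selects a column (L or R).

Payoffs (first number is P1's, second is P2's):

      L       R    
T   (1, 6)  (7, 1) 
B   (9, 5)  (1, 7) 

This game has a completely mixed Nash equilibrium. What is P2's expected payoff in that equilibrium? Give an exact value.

First find x, the probability P1 plays T, from P2's indifference between L and R: 6x + 5(1−x) = x + 7(1−x), giving x = 2/7.
Since P2 is indifferent in equilibrium, P2's expected payoff equals the payoff from either column against (2/7, 5/7). Using L: 6(2/7) + 5(5/7) = 37/7.

37/7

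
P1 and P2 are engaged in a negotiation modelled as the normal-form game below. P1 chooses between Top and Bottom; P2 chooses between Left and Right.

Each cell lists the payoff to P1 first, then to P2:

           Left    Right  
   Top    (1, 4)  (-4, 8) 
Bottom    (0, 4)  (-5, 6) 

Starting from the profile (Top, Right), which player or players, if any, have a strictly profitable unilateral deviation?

Neither

P1 at (Top, Right) earns -4; deviating to Bottom yields -5 — not better.
P2 earns 8; deviating to Left yields 4 — not better.
Neither player can strictly improve; the profile is a Nash equilibrium.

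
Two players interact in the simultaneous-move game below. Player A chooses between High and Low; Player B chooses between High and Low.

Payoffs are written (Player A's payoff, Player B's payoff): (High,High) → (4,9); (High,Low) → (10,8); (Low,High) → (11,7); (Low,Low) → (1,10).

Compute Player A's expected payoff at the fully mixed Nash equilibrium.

First find q, the probability Player B plays High, from Player A's indifference between High and Low: 4q + 10(1−q) = 11q + (1−q), giving q = 9/16.
Since Player A is indifferent in equilibrium, Player A's expected payoff equals the payoff from either row against (9/16, 7/16). Using High: 4(9/16) + 10(7/16) = 53/8.

53/8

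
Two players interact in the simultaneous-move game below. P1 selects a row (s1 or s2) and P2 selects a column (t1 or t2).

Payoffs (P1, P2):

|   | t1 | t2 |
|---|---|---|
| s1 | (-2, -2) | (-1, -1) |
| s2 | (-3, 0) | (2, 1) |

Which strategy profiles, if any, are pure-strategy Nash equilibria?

(s1, t1): P2 prefers t2 (-1 > -2) — not an equilibrium.
(s1, t2): P1 prefers s2 (2 > -1) — not an equilibrium.
(s2, t1): P1 prefers s1 (-2 > -3); P2 prefers t2 (1 > 0) — not an equilibrium.
(s2, t2): P1 gets 2 ≥ -1 from s1, and P2 gets 1 ≥ 0 from t1 — Nash equilibrium.

(s2, t2)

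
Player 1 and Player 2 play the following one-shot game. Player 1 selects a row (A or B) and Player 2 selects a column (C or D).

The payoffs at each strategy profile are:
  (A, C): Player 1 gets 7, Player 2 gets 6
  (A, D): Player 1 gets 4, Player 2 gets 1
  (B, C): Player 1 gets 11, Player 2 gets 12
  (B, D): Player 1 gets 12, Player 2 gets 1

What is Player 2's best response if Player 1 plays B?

Against B, Player 2 earns 12 from C and 1 from D.
So C is the best response.

C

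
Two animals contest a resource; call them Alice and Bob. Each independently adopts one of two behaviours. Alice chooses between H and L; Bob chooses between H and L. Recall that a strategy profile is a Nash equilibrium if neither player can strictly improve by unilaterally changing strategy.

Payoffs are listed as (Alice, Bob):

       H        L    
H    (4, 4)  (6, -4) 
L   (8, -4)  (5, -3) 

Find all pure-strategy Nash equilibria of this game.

none

(H, H): Alice prefers L (8 > 4) — not an equilibrium.
(H, L): Bob prefers H (4 > -4) — not an equilibrium.
(L, H): Bob prefers L (-3 > -4) — not an equilibrium.
(L, L): Alice prefers H (6 > 5) — not an equilibrium.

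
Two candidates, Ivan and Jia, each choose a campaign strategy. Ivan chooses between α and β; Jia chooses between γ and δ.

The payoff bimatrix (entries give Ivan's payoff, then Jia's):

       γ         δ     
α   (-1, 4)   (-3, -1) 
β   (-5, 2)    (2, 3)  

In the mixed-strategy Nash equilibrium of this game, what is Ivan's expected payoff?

First find q, the probability Jia plays γ, from Ivan's indifference between α and β: −q − 3(1−q) = −5q + 2(1−q), giving q = 5/9.
Since Ivan is indifferent in equilibrium, Ivan's expected payoff equals the payoff from either row against (5/9, 4/9). Using α: −(5/9) − 3(4/9) = -17/9.

-17/9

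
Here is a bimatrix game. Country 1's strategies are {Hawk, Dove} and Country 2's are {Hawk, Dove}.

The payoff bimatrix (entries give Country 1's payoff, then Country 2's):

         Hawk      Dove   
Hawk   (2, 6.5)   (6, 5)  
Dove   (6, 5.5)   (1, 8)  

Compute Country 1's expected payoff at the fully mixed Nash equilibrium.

First find y, the probability Country 2 plays Hawk, from Country 1's indifference between Hawk and Dove: 2y + 6(1−y) = 6y + (1−y), giving y = 5/9.
Since Country 1 is indifferent in equilibrium, Country 1's expected payoff equals the payoff from either row against (5/9, 4/9). Using Hawk: 2(5/9) + 6(4/9) = 34/9.

34/9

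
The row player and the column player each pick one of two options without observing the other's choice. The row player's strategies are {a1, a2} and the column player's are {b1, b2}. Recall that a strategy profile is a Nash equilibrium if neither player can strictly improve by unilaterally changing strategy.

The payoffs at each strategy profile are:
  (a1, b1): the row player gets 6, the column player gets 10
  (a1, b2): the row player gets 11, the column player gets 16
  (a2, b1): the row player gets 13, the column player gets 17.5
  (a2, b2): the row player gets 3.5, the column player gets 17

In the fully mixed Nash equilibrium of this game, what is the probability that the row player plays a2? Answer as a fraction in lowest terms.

12/13

Let p be the probability that the row player plays a1. In a completely mixed equilibrium, the column player must be indifferent between b1 and b2.
The column player's expected payoff from b1 is 10p + 17.5(1−p); from b2 it is 16p + 17(1−p).
Setting these equal: −7.5p + 17.5 = −p + 17, so p = 1/13.
Therefore the row player plays a2 with probability 1 − 1/13 = 12/13.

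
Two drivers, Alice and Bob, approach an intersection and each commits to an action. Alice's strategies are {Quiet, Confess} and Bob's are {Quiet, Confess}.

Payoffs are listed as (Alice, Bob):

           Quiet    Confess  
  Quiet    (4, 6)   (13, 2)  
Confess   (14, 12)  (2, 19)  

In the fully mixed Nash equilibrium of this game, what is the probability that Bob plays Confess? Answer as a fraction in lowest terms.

Let y be the probability that Bob plays Quiet. In a completely mixed equilibrium, Alice must be indifferent between Quiet and Confess.
Alice's expected payoff from Quiet is 4y + 13(1−y); from Confess it is 14y + 2(1−y).
Setting these equal: −9y + 13 = 12y + 2, so y = 11/21.
Therefore Bob plays Confess with probability 1 − 11/21 = 10/21.

10/21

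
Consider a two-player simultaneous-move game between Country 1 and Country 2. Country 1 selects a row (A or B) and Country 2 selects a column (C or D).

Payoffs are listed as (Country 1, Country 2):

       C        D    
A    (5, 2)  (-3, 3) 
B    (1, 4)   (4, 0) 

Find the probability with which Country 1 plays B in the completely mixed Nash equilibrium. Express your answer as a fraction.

1/5

Let r be the probability that Country 1 plays A. In a completely mixed equilibrium, Country 2 must be indifferent between C and D.
Country 2's expected payoff from C is 2r + 4(1−r); from D it is 3r.
Setting these equal: −2r + 4 = 3r, so r = 4/5.
Therefore Country 1 plays B with probability 1 − 4/5 = 1/5.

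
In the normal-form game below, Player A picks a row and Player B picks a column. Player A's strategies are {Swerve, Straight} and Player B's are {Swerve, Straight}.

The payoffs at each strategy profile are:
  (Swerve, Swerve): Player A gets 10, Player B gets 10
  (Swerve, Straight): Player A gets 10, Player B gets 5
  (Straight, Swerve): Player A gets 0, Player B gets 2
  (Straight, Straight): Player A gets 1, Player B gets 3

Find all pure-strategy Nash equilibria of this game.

(Swerve, Swerve): Player A gets 10 ≥ 0 from Straight, and Player B gets 10 ≥ 5 from Straight — Nash equilibrium.
(Swerve, Straight): Player B prefers Swerve (10 > 5) — not an equilibrium.
(Straight, Swerve): Player A prefers Swerve (10 > 0); Player B prefers Straight (3 > 2) — not an equilibrium.
(Straight, Straight): Player A prefers Swerve (10 > 1) — not an equilibrium.

(Swerve, Swerve)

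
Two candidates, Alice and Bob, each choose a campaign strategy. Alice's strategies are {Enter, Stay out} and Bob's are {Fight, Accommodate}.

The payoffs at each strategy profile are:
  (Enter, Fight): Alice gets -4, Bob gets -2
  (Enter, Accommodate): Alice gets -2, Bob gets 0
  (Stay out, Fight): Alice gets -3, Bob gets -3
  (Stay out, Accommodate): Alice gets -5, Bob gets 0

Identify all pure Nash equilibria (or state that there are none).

(Enter, Accommodate)

(Enter, Fight): Alice prefers Stay out (-3 > -4); Bob prefers Accommodate (0 > -2) — not an equilibrium.
(Enter, Accommodate): Alice gets -2 ≥ -5 from Stay out, and Bob gets 0 ≥ -2 from Fight — Nash equilibrium.
(Stay out, Fight): Bob prefers Accommodate (0 > -3) — not an equilibrium.
(Stay out, Accommodate): Alice prefers Enter (-2 > -5) — not an equilibrium.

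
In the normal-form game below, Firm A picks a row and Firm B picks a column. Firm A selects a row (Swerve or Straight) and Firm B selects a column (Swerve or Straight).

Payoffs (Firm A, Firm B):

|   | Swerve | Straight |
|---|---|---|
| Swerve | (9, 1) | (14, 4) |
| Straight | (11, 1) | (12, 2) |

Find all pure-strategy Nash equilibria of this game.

(Swerve, Straight)

(Swerve, Swerve): Firm A prefers Straight (11 > 9); Firm B prefers Straight (4 > 1) — not an equilibrium.
(Swerve, Straight): Firm A gets 14 ≥ 12 from Straight, and Firm B gets 4 ≥ 1 from Swerve — Nash equilibrium.
(Straight, Swerve): Firm B prefers Straight (2 > 1) — not an equilibrium.
(Straight, Straight): Firm A prefers Swerve (14 > 12) — not an equilibrium.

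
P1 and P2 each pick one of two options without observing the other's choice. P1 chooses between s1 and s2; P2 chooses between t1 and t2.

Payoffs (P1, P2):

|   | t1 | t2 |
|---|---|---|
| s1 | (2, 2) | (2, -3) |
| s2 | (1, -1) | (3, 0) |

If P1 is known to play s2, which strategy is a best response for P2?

Against s2, P2 earns -1 from t1 and 0 from t2.
So t2 is the best response.

t2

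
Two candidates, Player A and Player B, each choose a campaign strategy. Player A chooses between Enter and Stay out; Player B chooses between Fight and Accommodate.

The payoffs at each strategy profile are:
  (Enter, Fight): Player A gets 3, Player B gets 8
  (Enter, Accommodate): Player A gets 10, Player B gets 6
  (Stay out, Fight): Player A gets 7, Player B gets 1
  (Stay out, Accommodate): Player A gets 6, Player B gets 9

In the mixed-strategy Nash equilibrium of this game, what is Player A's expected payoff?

First find q, the probability Player B plays Fight, from Player A's indifference between Enter and Stay out: 3q + 10(1−q) = 7q + 6(1−q), giving q = 1/2.
Since Player A is indifferent in equilibrium, Player A's expected payoff equals the payoff from either row against (1/2, 1/2). Using Enter: 3(1/2) + 10(1/2) = 13/2.

13/2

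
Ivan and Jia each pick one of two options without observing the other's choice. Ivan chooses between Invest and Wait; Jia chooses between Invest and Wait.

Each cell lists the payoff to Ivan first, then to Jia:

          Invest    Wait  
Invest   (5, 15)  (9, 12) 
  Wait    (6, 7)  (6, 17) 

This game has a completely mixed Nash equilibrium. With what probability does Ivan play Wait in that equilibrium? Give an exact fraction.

3/13

Let r be the probability that Ivan plays Invest. In a completely mixed equilibrium, Jia must be indifferent between Invest and Wait.
Jia's expected payoff from Invest is 15r + 7(1−r); from Wait it is 12r + 17(1−r).
Setting these equal: 8r + 7 = −5r + 17, so r = 10/13.
Therefore Ivan plays Wait with probability 1 − 10/13 = 3/13.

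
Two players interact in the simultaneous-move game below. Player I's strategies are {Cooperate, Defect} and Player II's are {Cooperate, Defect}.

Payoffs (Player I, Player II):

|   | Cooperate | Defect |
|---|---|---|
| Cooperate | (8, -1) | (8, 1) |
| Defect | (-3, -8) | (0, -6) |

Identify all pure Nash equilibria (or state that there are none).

(Cooperate, Cooperate): Player II prefers Defect (1 > -1) — not an equilibrium.
(Cooperate, Defect): Player I gets 8 ≥ 0 from Defect, and Player II gets 1 ≥ -1 from Cooperate — Nash equilibrium.
(Defect, Cooperate): Player I prefers Cooperate (8 > -3); Player II prefers Defect (-6 > -8) — not an equilibrium.
(Defect, Defect): Player I prefers Cooperate (8 > 0) — not an equilibrium.

(Cooperate, Defect)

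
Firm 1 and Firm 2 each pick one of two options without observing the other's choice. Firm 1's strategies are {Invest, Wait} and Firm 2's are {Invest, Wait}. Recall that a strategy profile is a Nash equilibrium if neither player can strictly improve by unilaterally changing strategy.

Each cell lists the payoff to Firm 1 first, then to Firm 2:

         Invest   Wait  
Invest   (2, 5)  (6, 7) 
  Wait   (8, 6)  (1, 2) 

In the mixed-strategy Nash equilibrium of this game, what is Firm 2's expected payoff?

16/3

First find p, the probability Firm 1 plays Invest, from Firm 2's indifference between Invest and Wait: 5p + 6(1−p) = 7p + 2(1−p), giving p = 2/3.
Since Firm 2 is indifferent in equilibrium, Firm 2's expected payoff equals the payoff from either column against (2/3, 1/3). Using Invest: 5(2/3) + 6(1/3) = 16/3.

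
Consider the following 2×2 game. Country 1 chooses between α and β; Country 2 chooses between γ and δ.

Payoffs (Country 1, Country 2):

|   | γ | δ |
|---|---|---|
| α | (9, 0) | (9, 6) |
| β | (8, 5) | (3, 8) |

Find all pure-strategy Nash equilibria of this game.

(α, γ): Country 2 prefers δ (6 > 0) — not an equilibrium.
(α, δ): Country 1 gets 9 ≥ 3 from β, and Country 2 gets 6 ≥ 0 from γ — Nash equilibrium.
(β, γ): Country 1 prefers α (9 > 8); Country 2 prefers δ (8 > 5) — not an equilibrium.
(β, δ): Country 1 prefers α (9 > 3) — not an equilibrium.

(α, δ)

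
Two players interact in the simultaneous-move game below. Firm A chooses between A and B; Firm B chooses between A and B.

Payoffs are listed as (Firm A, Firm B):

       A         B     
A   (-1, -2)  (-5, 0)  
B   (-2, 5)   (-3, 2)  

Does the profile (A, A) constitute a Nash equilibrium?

At (A, A), Firm A earns -1; switching to B would give -2, so Firm A has no profitable deviation.
Firm B earns -2; switching to B would give 0, so Firm B would deviate.
Since at least one player can profitably deviate, this is not a Nash equilibrium.

No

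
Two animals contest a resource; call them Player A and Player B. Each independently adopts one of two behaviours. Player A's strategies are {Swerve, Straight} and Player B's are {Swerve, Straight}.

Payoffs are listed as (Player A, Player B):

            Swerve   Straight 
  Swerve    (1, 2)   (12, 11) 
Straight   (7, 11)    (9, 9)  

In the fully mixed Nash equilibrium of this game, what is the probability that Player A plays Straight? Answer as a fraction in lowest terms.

Let p be the probability that Player A plays Swerve. In a completely mixed equilibrium, Player B must be indifferent between Swerve and Straight.
Player B's expected payoff from Swerve is 2p + 11(1−p); from Straight it is 11p + 9(1−p).
Setting these equal: −9p + 11 = 2p + 9, so p = 2/11.
Therefore Player A plays Straight with probability 1 − 2/11 = 9/11.

9/11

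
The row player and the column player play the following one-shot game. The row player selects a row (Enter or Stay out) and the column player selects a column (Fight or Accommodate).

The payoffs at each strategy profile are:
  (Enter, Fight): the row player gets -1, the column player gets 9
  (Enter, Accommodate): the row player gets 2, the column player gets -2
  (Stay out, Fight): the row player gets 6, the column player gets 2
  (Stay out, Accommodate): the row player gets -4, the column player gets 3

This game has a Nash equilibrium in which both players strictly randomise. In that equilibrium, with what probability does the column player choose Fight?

Let c be the probability that the column player plays Fight. In a completely mixed equilibrium, the row player must be indifferent between Enter and Stay out.
The row player's expected payoff from Enter is −c + 2(1−c); from Stay out it is 6c − 4(1−c).
Setting these equal: −3c + 2 = 10c − 4, so c = 6/13.

6/13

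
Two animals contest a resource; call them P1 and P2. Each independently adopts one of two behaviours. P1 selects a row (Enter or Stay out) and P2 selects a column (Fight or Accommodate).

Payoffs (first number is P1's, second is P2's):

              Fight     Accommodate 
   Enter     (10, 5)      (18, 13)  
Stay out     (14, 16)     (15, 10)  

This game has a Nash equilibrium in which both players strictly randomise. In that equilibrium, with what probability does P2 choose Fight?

3/7

Let y be the probability that P2 plays Fight. In a completely mixed equilibrium, P1 must be indifferent between Enter and Stay out.
P1's expected payoff from Enter is 10y + 18(1−y); from Stay out it is 14y + 15(1−y).
Setting these equal: −8y + 18 = −y + 15, so y = 3/7.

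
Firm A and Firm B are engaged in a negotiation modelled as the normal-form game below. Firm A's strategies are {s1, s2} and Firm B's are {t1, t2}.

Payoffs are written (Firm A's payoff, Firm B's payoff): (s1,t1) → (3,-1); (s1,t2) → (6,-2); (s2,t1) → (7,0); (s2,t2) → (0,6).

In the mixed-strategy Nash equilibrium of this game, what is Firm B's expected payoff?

First find x, the probability Firm A plays s1, from Firm B's indifference between t1 and t2: −x = −2x + 6(1−x), giving x = 6/7.
Since Firm B is indifferent in equilibrium, Firm B's expected payoff equals the payoff from either column against (6/7, 1/7). Using t1: −(6/7) = -6/7.

-6/7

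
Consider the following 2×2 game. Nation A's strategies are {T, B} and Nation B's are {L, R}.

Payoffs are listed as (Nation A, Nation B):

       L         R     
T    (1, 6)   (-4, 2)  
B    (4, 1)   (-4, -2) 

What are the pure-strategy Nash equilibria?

(B, L)

(T, L): Nation A prefers B (4 > 1) — not an equilibrium.
(T, R): Nation B prefers L (6 > 2) — not an equilibrium.
(B, L): Nation A gets 4 ≥ 1 from T, and Nation B gets 1 ≥ -2 from R — Nash equilibrium.
(B, R): Nation B prefers L (1 > -2) — not an equilibrium.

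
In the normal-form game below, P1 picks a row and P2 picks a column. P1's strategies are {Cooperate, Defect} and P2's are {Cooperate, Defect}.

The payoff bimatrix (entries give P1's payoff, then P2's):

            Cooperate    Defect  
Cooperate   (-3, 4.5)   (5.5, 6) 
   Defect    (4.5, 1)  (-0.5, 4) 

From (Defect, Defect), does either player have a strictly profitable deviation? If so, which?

P1

P1 at (Defect, Defect) earns -0.5; deviating to Cooperate yields 5.5 — a strict improvement.
P2 earns 4; deviating to Cooperate yields 1 — not better.
Only P1 has a strictly profitable deviation.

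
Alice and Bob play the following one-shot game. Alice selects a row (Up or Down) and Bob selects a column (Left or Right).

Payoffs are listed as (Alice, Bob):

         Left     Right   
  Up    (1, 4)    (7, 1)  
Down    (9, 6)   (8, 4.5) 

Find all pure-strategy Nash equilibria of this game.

(Up, Left): Alice prefers Down (9 > 1) — not an equilibrium.
(Up, Right): Alice prefers Down (8 > 7); Bob prefers Left (4 > 1) — not an equilibrium.
(Down, Left): Alice gets 9 ≥ 1 from Up, and Bob gets 6 ≥ 4.5 from Right — Nash equilibrium.
(Down, Right): Bob prefers Left (6 > 4.5) — not an equilibrium.

(Down, Left)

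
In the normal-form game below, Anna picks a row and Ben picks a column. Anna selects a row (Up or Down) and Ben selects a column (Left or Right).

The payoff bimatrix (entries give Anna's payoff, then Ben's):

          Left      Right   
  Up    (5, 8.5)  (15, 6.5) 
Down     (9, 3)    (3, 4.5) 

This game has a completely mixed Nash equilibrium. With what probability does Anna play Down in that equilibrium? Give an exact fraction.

Let p be the probability that Anna plays Up. In a completely mixed equilibrium, Ben must be indifferent between Left and Right.
Ben's expected payoff from Left is 8.5p + 3(1−p); from Right it is 6.5p + 4.5(1−p).
Setting these equal: 5.5p + 3 = 2p + 4.5, so p = 3/7.
Therefore Anna plays Down with probability 1 − 3/7 = 4/7.

4/7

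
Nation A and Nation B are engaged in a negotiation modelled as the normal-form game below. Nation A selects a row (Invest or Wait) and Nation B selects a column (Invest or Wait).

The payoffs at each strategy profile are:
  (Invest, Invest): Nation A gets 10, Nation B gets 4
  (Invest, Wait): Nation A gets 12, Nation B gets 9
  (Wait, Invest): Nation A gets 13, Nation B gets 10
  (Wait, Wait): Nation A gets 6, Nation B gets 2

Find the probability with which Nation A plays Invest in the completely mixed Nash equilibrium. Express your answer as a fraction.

Let r be the probability that Nation A plays Invest. In a completely mixed equilibrium, Nation B must be indifferent between Invest and Wait.
Nation B's expected payoff from Invest is 4r + 10(1−r); from Wait it is 9r + 2(1−r).
Setting these equal: −6r + 10 = 7r + 2, so r = 8/13.

8/13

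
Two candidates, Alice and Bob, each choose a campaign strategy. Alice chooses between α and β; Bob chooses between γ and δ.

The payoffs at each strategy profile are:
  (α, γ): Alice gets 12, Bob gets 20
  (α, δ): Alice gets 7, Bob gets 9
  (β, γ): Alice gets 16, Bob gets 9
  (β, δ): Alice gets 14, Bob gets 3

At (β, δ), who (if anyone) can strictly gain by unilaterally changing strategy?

Bob

Alice at (β, δ) earns 14; deviating to α yields 7 — not better.
Bob earns 3; deviating to γ yields 9 — a strict improvement.
Only Bob has a strictly profitable deviation.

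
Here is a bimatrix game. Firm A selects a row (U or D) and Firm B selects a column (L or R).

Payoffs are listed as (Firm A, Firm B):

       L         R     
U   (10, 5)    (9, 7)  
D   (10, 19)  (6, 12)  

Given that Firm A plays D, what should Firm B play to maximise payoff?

L

Against D, Firm B earns 19 from L and 12 from R.
So L is the best response.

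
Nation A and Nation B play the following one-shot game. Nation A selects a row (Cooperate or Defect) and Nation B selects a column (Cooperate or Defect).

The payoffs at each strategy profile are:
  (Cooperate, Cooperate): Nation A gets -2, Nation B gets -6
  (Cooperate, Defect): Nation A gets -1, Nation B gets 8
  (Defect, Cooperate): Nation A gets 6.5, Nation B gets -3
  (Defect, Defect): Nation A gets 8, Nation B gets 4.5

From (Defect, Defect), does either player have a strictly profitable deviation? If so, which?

Nation A at (Defect, Defect) earns 8; deviating to Cooperate yields -1 — not better.
Nation B earns 4.5; deviating to Cooperate yields -3 — not better.
Neither player can strictly improve; the profile is a Nash equilibrium.

Neither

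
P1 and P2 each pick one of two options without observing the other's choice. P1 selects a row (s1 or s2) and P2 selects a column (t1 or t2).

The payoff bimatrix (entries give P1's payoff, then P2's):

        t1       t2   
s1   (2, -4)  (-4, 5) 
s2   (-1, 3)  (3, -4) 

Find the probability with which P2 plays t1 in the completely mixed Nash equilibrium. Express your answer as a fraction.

7/10

Let y be the probability that P2 plays t1. In a completely mixed equilibrium, P1 must be indifferent between s1 and s2.
P1's expected payoff from s1 is 2y − 4(1−y); from s2 it is −y + 3(1−y).
Setting these equal: 6y − 4 = −4y + 3, so y = 7/10.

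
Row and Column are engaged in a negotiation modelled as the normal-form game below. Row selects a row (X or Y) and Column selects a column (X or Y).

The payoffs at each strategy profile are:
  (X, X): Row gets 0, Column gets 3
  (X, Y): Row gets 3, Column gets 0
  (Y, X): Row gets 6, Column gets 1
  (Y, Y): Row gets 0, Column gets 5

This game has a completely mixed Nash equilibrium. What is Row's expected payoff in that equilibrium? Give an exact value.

First find q, the probability Column plays X, from Row's indifference between X and Y: 3(1−q) = 6q, giving q = 1/3.
Since Row is indifferent in equilibrium, Row's expected payoff equals the payoff from either row against (1/3, 2/3). Using X: 3(2/3) = 2.

2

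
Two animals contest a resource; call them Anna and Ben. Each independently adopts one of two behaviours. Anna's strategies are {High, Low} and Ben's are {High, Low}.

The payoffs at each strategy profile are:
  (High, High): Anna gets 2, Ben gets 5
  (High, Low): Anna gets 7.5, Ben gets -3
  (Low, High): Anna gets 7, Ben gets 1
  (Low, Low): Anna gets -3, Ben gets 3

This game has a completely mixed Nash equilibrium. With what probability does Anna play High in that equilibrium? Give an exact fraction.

Let x be the probability that Anna plays High. In a completely mixed equilibrium, Ben must be indifferent between High and Low.
Ben's expected payoff from High is 5x + (1−x); from Low it is −3x + 3(1−x).
Setting these equal: 4x + 1 = −6x + 3, so x = 1/5.

1/5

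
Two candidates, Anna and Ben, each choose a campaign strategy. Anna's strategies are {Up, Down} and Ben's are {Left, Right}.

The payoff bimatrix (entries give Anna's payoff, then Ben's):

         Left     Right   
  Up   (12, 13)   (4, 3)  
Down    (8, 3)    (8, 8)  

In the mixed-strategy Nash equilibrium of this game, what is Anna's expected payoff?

8

First find q, the probability Ben plays Left, from Anna's indifference between Up and Down: 12q + 4(1−q) = 8q + 8(1−q), giving q = 1/2.
Since Anna is indifferent in equilibrium, Anna's expected payoff equals the payoff from either row against (1/2, 1/2). Using Up: 12(1/2) + 4(1/2) = 8.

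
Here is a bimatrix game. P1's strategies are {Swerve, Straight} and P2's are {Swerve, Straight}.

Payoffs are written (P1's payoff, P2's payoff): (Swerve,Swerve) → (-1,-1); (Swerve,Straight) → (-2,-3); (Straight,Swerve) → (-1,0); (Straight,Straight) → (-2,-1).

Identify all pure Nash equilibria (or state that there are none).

(Swerve, Swerve): P1 gets -1 ≥ -1 from Straight, and P2 gets -1 ≥ -3 from Straight — Nash equilibrium.
(Swerve, Straight): P2 prefers Swerve (-1 > -3) — not an equilibrium.
(Straight, Swerve): P1 gets -1 ≥ -1 from Swerve, and P2 gets 0 ≥ -1 from Straight — Nash equilibrium.
(Straight, Straight): P2 prefers Swerve (0 > -1) — not an equilibrium.

(Swerve, Swerve) and (Straight, Swerve)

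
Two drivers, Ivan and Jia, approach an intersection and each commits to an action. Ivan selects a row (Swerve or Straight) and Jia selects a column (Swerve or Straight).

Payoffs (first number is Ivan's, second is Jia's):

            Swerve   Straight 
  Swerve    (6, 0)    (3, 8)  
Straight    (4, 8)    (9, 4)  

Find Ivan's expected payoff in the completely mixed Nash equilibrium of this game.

21/4

First find q, the probability Jia plays Swerve, from Ivan's indifference between Swerve and Straight: 6q + 3(1−q) = 4q + 9(1−q), giving q = 3/4.
Since Ivan is indifferent in equilibrium, Ivan's expected payoff equals the payoff from either row against (3/4, 1/4). Using Swerve: 6(3/4) + 3(1/4) = 21/4.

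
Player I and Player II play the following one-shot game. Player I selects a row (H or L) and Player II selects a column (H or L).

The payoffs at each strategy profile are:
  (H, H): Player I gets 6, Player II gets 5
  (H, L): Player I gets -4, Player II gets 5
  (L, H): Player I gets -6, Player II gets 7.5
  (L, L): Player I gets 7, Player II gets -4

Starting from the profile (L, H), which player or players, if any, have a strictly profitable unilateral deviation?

Player I at (L, H) earns -6; deviating to H yields 6 — a strict improvement.
Player II earns 7.5; deviating to L yields -4 — not better.
Only Player I has a strictly profitable deviation.

Player I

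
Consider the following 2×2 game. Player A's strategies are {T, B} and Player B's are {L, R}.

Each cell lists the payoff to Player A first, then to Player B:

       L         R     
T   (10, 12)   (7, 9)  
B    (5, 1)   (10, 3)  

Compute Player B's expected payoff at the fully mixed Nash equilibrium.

First find p, the probability Player A plays T, from Player B's indifference between L and R: 12p + (1−p) = 9p + 3(1−p), giving p = 2/5.
Since Player B is indifferent in equilibrium, Player B's expected payoff equals the payoff from either column against (2/5, 3/5). Using L: 12(2/5) + (3/5) = 27/5.

27/5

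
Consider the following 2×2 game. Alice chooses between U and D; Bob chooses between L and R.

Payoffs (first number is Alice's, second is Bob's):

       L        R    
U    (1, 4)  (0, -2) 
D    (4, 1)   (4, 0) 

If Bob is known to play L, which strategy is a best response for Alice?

D

Against L, Alice earns 1 from U and 4 from D.
So D is the best response.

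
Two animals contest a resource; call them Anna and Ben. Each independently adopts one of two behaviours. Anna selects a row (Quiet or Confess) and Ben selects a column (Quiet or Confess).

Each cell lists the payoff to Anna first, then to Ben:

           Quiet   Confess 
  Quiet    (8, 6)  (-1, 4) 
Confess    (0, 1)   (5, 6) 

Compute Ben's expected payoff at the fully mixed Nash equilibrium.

First find x, the probability Anna plays Quiet, from Ben's indifference between Quiet and Confess: 6x + (1−x) = 4x + 6(1−x), giving x = 5/7.
Since Ben is indifferent in equilibrium, Ben's expected payoff equals the payoff from either column against (5/7, 2/7). Using Quiet: 6(5/7) + (2/7) = 32/7.

32/7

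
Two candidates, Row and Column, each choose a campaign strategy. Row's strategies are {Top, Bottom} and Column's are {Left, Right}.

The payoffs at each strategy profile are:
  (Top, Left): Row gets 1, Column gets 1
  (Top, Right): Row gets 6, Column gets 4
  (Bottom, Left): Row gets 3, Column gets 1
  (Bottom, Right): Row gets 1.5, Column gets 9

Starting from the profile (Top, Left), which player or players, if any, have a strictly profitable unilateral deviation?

Both

Row at (Top, Left) earns 1; deviating to Bottom yields 3 — a strict improvement.
Column earns 1; deviating to Right yields 4 — a strict improvement.
Both Row and Column have strictly profitable deviations.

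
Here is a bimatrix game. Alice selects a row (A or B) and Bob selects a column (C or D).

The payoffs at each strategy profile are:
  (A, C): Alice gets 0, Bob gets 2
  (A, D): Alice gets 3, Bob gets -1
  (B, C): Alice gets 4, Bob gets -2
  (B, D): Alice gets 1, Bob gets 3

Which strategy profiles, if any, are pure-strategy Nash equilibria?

(A, C): Alice prefers B (4 > 0) — not an equilibrium.
(A, D): Bob prefers C (2 > -1) — not an equilibrium.
(B, C): Bob prefers D (3 > -2) — not an equilibrium.
(B, D): Alice prefers A (3 > 1) — not an equilibrium.

none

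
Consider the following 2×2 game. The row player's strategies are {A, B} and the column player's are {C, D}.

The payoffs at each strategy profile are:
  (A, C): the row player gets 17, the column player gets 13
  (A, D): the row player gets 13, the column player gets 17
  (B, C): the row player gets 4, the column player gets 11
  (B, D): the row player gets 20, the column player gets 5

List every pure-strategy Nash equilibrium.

(A, C): the column player prefers D (17 > 13) — not an equilibrium.
(A, D): the row player prefers B (20 > 13) — not an equilibrium.
(B, C): the row player prefers A (17 > 4) — not an equilibrium.
(B, D): the column player prefers C (11 > 5) — not an equilibrium.

none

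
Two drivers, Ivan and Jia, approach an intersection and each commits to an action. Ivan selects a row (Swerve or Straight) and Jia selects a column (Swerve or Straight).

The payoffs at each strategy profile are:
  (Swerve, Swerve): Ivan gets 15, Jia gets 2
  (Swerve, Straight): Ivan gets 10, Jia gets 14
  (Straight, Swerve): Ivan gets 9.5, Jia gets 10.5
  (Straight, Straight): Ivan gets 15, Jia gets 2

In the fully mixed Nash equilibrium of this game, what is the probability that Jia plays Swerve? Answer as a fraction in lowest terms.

10/21

Let c be the probability that Jia plays Swerve. In a completely mixed equilibrium, Ivan must be indifferent between Swerve and Straight.
Ivan's expected payoff from Swerve is 15c + 10(1−c); from Straight it is 9.5c + 15(1−c).
Setting these equal: 5c + 10 = −5.5c + 15, so c = 10/21.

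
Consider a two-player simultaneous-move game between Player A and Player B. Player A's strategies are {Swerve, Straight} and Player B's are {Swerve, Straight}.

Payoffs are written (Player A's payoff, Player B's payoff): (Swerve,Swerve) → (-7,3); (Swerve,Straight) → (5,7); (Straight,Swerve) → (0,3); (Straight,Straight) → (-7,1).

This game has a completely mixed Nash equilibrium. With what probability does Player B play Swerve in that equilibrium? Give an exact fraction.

12/19

Let y be the probability that Player B plays Swerve. In a completely mixed equilibrium, Player A must be indifferent between Swerve and Straight.
Player A's expected payoff from Swerve is −7y + 5(1−y); from Straight it is −7(1−y).
Setting these equal: −12y + 5 = 7y − 7, so y = 12/19.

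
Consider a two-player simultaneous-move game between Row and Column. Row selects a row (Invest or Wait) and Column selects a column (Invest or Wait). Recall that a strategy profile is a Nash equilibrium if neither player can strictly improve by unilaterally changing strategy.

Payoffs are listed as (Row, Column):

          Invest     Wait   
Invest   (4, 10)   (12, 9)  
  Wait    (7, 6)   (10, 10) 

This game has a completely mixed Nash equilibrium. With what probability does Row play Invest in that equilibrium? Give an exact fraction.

Let r be the probability that Row plays Invest. In a completely mixed equilibrium, Column must be indifferent between Invest and Wait.
Column's expected payoff from Invest is 10r + 6(1−r); from Wait it is 9r + 10(1−r).
Setting these equal: 4r + 6 = −r + 10, so r = 4/5.

4/5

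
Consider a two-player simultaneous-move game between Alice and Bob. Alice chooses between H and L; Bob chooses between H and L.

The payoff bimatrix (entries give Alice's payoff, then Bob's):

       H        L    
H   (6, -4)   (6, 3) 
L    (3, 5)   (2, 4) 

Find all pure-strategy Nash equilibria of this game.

(H, L)

(H, H): Bob prefers L (3 > -4) — not an equilibrium.
(H, L): Alice gets 6 ≥ 2 from L, and Bob gets 3 ≥ -4 from H — Nash equilibrium.
(L, H): Alice prefers H (6 > 3) — not an equilibrium.
(L, L): Alice prefers H (6 > 2); Bob prefers H (5 > 4) — not an equilibrium.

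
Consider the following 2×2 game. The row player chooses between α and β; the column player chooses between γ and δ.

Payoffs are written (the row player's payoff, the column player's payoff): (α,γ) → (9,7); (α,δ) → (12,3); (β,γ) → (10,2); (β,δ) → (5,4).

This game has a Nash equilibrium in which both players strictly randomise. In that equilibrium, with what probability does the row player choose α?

1/3

Let x be the probability that the row player plays α. In a completely mixed equilibrium, the column player must be indifferent between γ and δ.
The column player's expected payoff from γ is 7x + 2(1−x); from δ it is 3x + 4(1−x).
Setting these equal: 5x + 2 = −x + 4, so x = 1/3.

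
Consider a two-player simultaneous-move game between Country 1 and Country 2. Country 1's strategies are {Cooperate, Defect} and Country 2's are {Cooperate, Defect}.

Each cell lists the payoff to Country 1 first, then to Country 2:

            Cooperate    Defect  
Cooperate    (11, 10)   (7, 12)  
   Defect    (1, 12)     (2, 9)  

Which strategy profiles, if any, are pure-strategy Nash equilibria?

(Cooperate, Cooperate): Country 2 prefers Defect (12 > 10) — not an equilibrium.
(Cooperate, Defect): Country 1 gets 7 ≥ 2 from Defect, and Country 2 gets 12 ≥ 10 from Cooperate — Nash equilibrium.
(Defect, Cooperate): Country 1 prefers Cooperate (11 > 1) — not an equilibrium.
(Defect, Defect): Country 1 prefers Cooperate (7 > 2); Country 2 prefers Cooperate (12 > 9) — not an equilibrium.

(Cooperate, Defect)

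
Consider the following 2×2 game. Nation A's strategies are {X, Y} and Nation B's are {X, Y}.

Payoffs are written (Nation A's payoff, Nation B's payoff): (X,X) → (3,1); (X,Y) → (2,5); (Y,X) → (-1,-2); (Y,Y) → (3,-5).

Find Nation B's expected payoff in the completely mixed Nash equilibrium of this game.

First find x, the probability Nation A plays X, from Nation B's indifference between X and Y: x − 2(1−x) = 5x − 5(1−x), giving x = 3/7.
Since Nation B is indifferent in equilibrium, Nation B's expected payoff equals the payoff from either column against (3/7, 4/7). Using X: (3/7) − 2(4/7) = -5/7.

-5/7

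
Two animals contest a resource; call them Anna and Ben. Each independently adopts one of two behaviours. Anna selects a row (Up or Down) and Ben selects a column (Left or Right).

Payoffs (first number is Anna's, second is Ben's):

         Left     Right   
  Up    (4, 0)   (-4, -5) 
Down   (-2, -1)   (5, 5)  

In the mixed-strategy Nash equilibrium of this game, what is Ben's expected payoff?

First find x, the probability Anna plays Up, from Ben's indifference between Left and Right: −(1−x) = −5x + 5(1−x), giving x = 6/11.
Since Ben is indifferent in equilibrium, Ben's expected payoff equals the payoff from either column against (6/11, 5/11). Using Left: −(5/11) = -5/11.

-5/11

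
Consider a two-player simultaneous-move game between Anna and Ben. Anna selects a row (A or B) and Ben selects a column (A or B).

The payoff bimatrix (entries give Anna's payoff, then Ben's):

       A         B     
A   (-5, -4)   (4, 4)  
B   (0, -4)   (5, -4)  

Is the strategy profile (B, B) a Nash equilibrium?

Yes

At (B, B), Anna earns 5; switching to A would give 4, so Anna has no profitable deviation.
Ben earns -4; switching to A would give -4, so Ben has no profitable deviation.
Neither player can gain by a unilateral deviation, so this profile is a Nash equilibrium.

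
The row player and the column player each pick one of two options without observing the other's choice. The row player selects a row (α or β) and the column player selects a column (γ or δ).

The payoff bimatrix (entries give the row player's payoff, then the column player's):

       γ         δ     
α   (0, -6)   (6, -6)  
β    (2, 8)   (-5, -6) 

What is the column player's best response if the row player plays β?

Against β, the column player earns 8 from γ and -6 from δ.
So γ is the best response.

γ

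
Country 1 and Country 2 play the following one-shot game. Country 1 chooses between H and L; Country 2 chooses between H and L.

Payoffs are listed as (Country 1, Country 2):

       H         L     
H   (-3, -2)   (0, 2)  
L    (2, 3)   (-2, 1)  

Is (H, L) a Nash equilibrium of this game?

Yes

At (H, L), Country 1 earns 0; switching to L would give -2, so Country 1 has no profitable deviation.
Country 2 earns 2; switching to H would give -2, so Country 2 has no profitable deviation.
Neither player can gain by a unilateral deviation, so this profile is a Nash equilibrium.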